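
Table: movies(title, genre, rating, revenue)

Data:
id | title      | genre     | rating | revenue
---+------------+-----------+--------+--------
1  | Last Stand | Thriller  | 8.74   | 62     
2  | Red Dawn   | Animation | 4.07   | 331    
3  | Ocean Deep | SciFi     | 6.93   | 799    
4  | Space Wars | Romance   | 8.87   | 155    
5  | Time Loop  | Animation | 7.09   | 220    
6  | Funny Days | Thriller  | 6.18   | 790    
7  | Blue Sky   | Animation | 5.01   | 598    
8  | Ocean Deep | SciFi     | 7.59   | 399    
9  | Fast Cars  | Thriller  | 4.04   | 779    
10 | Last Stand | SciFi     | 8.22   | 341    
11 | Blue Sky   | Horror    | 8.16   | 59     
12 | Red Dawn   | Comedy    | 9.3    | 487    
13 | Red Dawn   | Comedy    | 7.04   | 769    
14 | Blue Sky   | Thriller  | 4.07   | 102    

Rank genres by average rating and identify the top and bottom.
SELECT genre, AVG(rating)
FROM movies
GROUP BY genre
ORDER BY AVG(rating)

All groups:
  Animation: 5.39
  Thriller: 5.76
  SciFi: 7.58
  Horror: 8.16
  Comedy: 8.17
  Romance: 8.87

Highest: Romance (8.87)
Lowest: Animation (5.39)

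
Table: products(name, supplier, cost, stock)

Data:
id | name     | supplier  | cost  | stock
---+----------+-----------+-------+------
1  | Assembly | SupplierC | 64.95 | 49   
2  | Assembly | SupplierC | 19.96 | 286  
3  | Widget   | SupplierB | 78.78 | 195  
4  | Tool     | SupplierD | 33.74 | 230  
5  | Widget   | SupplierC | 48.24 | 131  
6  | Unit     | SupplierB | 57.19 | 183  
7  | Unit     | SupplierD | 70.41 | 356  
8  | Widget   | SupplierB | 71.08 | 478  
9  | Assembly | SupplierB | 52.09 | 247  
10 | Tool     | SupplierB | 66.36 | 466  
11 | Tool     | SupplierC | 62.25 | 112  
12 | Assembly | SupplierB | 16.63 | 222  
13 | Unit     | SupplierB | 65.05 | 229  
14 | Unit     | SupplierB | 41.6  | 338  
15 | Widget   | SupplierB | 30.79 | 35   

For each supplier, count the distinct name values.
SELECT supplier, COUNT(DISTINCT name)
FROM products
GROUP BY supplier

Result:
  SupplierB: 4 distinct
  SupplierC: 3 distinct
  SupplierD: 2 distinct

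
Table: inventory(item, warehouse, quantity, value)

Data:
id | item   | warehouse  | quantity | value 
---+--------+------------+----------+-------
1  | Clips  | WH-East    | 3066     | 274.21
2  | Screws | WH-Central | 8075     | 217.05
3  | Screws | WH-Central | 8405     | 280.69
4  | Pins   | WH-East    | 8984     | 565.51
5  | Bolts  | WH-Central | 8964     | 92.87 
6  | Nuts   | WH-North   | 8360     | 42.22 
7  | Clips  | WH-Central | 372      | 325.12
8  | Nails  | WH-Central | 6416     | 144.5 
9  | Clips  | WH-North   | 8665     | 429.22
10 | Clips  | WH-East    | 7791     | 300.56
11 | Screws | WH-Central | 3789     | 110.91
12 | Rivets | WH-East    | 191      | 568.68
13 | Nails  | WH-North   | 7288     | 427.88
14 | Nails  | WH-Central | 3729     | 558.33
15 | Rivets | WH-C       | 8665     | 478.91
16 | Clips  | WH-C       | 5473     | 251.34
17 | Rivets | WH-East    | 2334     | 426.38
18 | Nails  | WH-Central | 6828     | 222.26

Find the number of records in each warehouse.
SELECT warehouse, COUNT(*) as count
FROM inventory
GROUP BY warehouse

Result:
  WH-C: 2
  WH-Central: 8
  WH-East: 5
  WH-North: 3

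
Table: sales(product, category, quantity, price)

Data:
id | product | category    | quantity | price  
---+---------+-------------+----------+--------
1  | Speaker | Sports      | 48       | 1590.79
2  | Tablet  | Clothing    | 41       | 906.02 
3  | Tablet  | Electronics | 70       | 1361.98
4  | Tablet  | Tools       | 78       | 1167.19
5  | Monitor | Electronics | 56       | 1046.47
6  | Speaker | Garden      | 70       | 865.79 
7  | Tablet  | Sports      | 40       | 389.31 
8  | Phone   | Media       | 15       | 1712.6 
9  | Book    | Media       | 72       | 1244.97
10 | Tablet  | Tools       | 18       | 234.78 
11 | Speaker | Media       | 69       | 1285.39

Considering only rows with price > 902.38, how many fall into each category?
SELECT category, COUNT(*)
FROM sales
WHERE price > 902.38
GROUP BY category

Note: WHERE filters rows before grouping.

Result:
  Clothing: 1
  Electronics: 2
  Media: 3
  Sports: 1
  Tools: 1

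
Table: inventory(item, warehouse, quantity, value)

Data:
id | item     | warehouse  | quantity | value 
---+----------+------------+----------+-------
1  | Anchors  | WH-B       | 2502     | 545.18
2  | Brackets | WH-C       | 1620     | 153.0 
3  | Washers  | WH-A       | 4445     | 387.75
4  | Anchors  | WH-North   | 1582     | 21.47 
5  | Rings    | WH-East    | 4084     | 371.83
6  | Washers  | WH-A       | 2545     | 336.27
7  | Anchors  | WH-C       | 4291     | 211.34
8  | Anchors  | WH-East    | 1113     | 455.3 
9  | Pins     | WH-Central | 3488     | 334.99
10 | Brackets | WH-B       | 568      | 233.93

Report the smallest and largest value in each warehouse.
SELECT warehouse, MIN(value), MAX(value)
FROM inventory
GROUP BY warehouse

Result:
  WH-A: min=336.27, max=387.75
  WH-B: min=233.93, max=545.18
  WH-C: min=153.00, max=211.34
  WH-Central: min=334.99, max=334.99
  WH-East: min=371.83, max=455.30
  WH-North: min=21.47, max=21.47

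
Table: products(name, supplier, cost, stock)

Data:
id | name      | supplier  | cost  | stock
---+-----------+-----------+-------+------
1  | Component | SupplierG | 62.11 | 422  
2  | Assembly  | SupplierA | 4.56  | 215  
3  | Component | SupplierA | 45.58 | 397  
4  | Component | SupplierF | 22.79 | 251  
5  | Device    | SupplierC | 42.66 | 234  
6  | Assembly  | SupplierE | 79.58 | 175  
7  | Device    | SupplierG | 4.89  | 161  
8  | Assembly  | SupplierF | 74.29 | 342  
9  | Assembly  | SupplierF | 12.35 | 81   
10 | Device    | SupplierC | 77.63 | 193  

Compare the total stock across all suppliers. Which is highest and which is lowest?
SELECT supplier, SUM(stock)
FROM products
GROUP BY supplier
ORDER BY SUM(stock)

All groups:
  SupplierE: 175
  SupplierC: 427
  SupplierG: 583
  SupplierA: 612
  SupplierF: 674

Highest: SupplierF (674)
Lowest: SupplierE (175)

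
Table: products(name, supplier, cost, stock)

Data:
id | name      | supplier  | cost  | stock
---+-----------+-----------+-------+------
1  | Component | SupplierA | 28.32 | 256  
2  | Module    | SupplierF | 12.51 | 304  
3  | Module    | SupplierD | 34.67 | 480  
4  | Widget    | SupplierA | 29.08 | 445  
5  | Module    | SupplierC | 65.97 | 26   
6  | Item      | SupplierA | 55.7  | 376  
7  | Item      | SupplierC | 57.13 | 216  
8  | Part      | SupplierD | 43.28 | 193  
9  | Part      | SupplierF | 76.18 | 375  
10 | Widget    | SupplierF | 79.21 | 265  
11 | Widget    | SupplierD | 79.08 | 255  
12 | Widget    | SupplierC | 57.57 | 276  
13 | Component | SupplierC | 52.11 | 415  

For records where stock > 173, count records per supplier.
SELECT supplier, COUNT(*)
FROM products
WHERE stock > 173
GROUP BY supplier

Note: WHERE filters rows before grouping.

Result:
  SupplierA: 3
  SupplierC: 3
  SupplierD: 3
  SupplierF: 3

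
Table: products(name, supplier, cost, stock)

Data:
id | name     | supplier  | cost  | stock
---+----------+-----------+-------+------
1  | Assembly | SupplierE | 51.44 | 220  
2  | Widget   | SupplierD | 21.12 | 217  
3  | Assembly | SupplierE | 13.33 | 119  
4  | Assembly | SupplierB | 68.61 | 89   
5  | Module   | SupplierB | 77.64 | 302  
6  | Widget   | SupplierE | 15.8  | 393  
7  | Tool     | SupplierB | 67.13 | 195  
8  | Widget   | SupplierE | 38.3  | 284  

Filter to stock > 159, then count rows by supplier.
SELECT supplier, COUNT(*)
FROM products
WHERE stock > 159
GROUP BY supplier

Note: WHERE filters rows before grouping.

Result:
  SupplierB: 2
  SupplierD: 1
  SupplierE: 3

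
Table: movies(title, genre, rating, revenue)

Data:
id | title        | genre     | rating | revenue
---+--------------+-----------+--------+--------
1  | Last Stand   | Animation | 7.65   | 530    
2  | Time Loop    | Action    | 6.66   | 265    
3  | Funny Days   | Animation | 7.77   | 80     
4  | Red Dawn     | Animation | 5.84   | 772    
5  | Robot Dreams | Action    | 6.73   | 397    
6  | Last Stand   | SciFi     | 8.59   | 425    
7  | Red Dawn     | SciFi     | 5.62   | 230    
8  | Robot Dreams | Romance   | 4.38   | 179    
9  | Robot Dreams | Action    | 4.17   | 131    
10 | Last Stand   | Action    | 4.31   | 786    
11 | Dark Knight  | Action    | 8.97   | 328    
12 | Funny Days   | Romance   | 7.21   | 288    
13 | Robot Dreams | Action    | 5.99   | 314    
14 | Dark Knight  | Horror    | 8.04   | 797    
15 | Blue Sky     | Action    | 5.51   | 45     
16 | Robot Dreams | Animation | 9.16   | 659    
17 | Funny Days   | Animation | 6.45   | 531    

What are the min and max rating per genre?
SELECT genre, MIN(rating), MAX(rating)
FROM movies
GROUP BY genre

Result:
  Action: min=4.17, max=8.97
  Animation: min=5.84, max=9.16
  Horror: min=8.04, max=8.04
  Romance: min=4.38, max=7.21
  SciFi: min=5.62, max=8.59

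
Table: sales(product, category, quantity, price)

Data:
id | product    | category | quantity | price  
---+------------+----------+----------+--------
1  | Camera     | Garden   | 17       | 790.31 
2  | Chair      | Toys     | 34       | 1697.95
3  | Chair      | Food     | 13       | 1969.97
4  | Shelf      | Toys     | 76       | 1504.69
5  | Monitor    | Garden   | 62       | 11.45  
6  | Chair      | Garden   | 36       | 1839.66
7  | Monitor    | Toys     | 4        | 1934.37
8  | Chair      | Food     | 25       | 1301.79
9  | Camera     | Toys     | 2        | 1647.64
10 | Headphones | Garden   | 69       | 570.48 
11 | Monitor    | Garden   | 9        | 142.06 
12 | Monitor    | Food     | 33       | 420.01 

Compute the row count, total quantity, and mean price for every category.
SELECT category,
       COUNT(*) as cnt,
       SUM(quantity) as total_quantity,
       AVG(price) as avg_price
FROM sales
GROUP BY category

Result:
  Food: 3 records, 71 total quantity, 1230.59 avg price
  Garden: 5 records, 193 total quantity, 670.79 avg price
  Toys: 4 records, 116 total quantity, 1696.16 avg price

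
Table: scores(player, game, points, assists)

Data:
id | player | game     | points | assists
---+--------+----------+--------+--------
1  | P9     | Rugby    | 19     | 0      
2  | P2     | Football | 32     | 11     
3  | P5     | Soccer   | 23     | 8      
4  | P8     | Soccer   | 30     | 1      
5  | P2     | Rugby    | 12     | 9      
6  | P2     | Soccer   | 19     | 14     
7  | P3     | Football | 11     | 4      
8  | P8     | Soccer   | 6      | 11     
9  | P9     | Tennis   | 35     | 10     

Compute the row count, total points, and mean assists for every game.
SELECT game,
       COUNT(*) as cnt,
       SUM(points) as total_points,
       AVG(assists) as avg_assists
FROM scores
GROUP BY game

Result:
  Football: 2 records, 43 total points, 7.50 avg assists
  Rugby: 2 records, 31 total points, 4.50 avg assists
  Soccer: 4 records, 78 total points, 8.50 avg assists
  Tennis: 1 records, 35 total points, 10.00 avg assists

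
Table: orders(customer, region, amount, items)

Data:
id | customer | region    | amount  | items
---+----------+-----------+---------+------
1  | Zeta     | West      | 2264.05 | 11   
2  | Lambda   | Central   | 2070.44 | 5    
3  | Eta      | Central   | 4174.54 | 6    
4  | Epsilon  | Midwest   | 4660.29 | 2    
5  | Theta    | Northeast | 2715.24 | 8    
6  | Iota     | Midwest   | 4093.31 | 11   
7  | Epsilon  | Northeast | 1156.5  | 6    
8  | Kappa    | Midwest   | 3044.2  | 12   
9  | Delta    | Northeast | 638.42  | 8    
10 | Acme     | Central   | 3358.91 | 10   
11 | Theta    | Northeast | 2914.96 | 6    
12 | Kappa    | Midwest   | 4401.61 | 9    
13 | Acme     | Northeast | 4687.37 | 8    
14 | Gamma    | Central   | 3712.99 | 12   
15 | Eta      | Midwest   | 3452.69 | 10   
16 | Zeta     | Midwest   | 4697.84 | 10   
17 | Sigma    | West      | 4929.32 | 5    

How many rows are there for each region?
SELECT region, COUNT(*) as count
FROM orders
GROUP BY region

Result:
  Central: 4
  Midwest: 6
  Northeast: 5
  West: 2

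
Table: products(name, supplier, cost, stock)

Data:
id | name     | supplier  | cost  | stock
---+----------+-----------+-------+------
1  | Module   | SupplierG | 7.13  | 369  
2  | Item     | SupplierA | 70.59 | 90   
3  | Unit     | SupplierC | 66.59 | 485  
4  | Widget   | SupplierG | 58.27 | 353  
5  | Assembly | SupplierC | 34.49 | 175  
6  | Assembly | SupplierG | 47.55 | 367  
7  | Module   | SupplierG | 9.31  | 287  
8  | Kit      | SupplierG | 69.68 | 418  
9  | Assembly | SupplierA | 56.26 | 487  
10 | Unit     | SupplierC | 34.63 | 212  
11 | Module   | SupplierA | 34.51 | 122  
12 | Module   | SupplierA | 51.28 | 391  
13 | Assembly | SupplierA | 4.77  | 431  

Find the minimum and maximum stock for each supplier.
SELECT supplier, MIN(stock), MAX(stock)
FROM products
GROUP BY supplier

Result:
  SupplierA: min=90, max=487
  SupplierC: min=175, max=485
  SupplierG: min=287, max=418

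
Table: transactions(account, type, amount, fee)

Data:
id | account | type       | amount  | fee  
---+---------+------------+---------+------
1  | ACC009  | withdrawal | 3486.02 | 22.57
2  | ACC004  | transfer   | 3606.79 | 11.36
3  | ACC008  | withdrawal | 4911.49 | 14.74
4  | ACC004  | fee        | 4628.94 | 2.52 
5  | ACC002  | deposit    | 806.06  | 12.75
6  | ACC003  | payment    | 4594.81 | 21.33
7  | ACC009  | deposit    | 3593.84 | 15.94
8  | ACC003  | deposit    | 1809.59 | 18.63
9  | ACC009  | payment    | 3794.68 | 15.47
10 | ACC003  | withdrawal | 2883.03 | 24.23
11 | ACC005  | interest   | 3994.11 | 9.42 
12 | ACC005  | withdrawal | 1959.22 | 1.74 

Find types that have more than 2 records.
SELECT type, COUNT(*) as cnt
FROM transactions
GROUP BY type
HAVING COUNT(*) > 2

Result:
  deposit: 3
  withdrawal: 4

Note: HAVING filters groups after aggregation, WHERE filters rows before.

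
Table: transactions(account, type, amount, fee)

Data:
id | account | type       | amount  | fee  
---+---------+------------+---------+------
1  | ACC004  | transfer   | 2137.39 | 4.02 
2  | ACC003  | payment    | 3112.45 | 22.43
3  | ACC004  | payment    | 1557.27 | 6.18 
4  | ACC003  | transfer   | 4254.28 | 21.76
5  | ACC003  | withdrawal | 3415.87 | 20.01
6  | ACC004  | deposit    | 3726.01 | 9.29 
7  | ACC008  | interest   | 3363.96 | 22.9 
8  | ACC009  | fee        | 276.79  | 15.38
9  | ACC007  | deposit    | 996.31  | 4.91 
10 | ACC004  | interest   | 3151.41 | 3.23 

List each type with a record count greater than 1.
SELECT type, COUNT(*) as cnt
FROM transactions
GROUP BY type
HAVING COUNT(*) > 1

Result:
  deposit: 2
  interest: 2
  payment: 2
  transfer: 2

Note: HAVING filters groups after aggregation, WHERE filters rows before.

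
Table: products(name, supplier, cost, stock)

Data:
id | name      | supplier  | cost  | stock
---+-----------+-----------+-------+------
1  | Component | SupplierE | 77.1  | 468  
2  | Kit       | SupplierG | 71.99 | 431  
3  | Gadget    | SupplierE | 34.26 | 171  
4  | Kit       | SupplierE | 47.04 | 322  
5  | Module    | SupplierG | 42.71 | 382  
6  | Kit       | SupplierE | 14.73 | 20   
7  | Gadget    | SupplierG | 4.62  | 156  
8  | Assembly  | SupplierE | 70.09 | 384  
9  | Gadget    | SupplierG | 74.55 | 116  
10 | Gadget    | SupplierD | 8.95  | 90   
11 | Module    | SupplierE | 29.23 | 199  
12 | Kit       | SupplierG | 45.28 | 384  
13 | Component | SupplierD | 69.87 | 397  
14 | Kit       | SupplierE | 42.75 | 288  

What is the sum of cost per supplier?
SELECT supplier, SUM(cost) as result
FROM products
GROUP BY supplier

Result:
  SupplierD: 78.82
  SupplierE: 315.20
  SupplierG: 239.15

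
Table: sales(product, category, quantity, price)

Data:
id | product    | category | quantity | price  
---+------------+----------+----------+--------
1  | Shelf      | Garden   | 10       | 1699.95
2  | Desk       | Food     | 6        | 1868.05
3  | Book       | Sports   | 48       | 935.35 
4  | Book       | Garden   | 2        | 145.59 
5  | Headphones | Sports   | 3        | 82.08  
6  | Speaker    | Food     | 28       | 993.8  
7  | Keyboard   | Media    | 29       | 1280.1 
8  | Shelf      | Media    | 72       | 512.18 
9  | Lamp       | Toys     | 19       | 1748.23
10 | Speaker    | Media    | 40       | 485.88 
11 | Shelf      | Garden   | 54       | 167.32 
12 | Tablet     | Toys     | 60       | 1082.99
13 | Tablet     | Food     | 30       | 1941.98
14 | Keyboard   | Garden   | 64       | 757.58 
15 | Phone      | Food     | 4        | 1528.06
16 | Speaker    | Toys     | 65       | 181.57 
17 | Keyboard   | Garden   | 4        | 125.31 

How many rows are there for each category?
SELECT category, COUNT(*) as count
FROM sales
GROUP BY category

Result:
  Food: 4
  Garden: 5
  Media: 3
  Sports: 2
  Toys: 3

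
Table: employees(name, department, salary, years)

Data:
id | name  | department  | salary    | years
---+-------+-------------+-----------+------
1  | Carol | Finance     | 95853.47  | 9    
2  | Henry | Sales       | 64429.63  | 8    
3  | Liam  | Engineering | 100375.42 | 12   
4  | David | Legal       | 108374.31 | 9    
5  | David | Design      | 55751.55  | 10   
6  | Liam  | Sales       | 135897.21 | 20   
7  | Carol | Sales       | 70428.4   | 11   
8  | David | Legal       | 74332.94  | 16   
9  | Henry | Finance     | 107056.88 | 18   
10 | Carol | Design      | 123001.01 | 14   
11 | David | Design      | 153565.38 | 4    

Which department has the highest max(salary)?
SELECT department, MAX(salary) as val
FROM employees
GROUP BY department
ORDER BY val DESC
LIMIT 1

Result: Design with max(salary) = 153565.38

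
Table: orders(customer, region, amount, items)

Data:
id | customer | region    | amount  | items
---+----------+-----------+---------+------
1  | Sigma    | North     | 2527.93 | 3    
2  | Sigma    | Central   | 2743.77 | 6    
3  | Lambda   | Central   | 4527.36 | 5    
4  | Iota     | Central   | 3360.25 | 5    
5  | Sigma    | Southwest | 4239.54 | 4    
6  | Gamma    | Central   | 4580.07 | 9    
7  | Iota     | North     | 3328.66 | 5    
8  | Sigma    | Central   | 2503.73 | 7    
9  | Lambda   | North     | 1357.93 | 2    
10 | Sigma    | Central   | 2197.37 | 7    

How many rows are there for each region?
SELECT region, COUNT(*) as count
FROM orders
GROUP BY region

Result:
  Central: 6
  North: 3
  Southwest: 1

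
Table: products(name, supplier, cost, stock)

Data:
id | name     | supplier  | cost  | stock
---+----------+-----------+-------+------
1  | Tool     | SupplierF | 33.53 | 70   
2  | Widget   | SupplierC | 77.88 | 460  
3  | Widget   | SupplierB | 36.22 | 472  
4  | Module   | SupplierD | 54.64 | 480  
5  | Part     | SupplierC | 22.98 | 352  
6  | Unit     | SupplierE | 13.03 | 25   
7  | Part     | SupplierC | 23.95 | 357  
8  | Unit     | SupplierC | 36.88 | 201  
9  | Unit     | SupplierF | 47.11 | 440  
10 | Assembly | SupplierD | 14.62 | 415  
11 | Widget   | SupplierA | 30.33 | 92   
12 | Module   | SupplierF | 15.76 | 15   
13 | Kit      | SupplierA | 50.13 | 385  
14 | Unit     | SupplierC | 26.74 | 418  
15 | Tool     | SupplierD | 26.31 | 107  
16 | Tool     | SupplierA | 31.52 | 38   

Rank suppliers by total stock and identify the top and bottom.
SELECT supplier, SUM(stock)
FROM products
GROUP BY supplier
ORDER BY SUM(stock)

All groups:
  SupplierE: 25
  SupplierB: 472
  SupplierA: 515
  SupplierF: 525
  SupplierD: 1002
  SupplierC: 1788

Highest: SupplierC (1788)
Lowest: SupplierE (25)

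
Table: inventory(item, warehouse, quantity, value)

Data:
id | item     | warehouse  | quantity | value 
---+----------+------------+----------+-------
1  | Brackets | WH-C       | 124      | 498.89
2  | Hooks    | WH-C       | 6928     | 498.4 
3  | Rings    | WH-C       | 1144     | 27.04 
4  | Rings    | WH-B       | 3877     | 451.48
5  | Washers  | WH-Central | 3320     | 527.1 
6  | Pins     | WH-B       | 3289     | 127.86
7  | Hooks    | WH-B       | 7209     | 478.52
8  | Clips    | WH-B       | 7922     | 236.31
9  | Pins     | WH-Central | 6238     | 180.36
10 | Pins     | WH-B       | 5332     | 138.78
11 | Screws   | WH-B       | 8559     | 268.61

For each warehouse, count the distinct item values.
SELECT warehouse, COUNT(DISTINCT item)
FROM inventory
GROUP BY warehouse

Result:
  WH-B: 5 distinct
  WH-C: 3 distinct
  WH-Central: 2 distinct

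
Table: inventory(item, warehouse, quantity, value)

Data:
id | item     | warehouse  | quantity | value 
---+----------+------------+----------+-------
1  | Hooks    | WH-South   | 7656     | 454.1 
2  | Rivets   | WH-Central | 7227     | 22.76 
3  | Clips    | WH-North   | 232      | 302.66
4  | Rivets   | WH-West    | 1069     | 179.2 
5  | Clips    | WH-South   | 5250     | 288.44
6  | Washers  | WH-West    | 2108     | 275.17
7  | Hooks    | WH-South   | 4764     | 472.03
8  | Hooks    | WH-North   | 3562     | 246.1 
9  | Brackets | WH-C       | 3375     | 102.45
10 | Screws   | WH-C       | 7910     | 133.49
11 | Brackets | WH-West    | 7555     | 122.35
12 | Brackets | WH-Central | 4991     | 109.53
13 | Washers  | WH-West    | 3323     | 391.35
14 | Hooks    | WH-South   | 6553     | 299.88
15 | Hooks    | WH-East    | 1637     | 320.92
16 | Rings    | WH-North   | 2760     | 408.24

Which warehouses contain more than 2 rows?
SELECT warehouse, COUNT(*) as cnt
FROM inventory
GROUP BY warehouse
HAVING COUNT(*) > 2

Result:
  WH-North: 3
  WH-South: 4
  WH-West: 4

Note: HAVING filters groups after aggregation, WHERE filters rows before.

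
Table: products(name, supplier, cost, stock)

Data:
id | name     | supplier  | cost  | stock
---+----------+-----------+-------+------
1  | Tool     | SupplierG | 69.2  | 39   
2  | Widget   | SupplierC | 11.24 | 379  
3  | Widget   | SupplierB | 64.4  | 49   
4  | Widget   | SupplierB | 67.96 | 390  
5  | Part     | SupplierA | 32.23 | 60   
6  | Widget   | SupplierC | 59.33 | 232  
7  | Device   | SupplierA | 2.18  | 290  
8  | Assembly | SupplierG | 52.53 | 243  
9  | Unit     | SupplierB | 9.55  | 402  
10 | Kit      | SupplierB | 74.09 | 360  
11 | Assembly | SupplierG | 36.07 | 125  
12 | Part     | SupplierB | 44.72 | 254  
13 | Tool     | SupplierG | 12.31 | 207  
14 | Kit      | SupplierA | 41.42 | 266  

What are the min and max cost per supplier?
SELECT supplier, MIN(cost), MAX(cost)
FROM products
GROUP BY supplier

Result:
  SupplierA: min=2.18, max=41.42
  SupplierB: min=9.55, max=74.09
  SupplierC: min=11.24, max=59.33
  SupplierG: min=12.31, max=69.20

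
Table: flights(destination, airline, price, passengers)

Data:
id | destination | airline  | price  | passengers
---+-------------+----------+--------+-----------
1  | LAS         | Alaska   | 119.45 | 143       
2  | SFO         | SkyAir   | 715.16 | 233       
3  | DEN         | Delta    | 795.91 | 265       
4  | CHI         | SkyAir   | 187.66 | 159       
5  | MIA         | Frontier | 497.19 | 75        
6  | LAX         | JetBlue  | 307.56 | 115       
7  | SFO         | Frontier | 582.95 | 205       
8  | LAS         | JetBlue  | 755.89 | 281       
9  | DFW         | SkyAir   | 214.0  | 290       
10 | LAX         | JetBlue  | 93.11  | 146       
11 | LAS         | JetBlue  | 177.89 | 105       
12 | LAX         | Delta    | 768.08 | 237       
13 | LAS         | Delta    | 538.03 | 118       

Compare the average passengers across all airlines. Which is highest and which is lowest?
SELECT airline, AVG(passengers)
FROM flights
GROUP BY airline
ORDER BY AVG(passengers)

All groups:
  Frontier: 140.00
  Alaska: 143.00
  JetBlue: 161.75
  Delta: 206.67
  SkyAir: 227.33

Highest: SkyAir (227.33)
Lowest: Frontier (140.00)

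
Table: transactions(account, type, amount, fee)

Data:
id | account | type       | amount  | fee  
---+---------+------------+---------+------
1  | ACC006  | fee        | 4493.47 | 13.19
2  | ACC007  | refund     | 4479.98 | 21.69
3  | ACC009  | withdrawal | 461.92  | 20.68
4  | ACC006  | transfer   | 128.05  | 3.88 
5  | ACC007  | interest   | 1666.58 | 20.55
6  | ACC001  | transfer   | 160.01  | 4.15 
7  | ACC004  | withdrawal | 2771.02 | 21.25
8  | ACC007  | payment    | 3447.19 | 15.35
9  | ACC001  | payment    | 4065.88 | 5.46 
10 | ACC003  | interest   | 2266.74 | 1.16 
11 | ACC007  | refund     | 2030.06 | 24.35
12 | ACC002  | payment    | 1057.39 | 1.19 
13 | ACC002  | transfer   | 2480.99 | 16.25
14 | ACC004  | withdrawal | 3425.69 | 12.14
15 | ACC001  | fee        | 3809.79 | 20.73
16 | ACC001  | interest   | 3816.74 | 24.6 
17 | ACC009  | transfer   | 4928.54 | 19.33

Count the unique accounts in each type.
SELECT type, COUNT(DISTINCT account)
FROM transactions
GROUP BY type

Result:
  fee: 2 distinct
  interest: 3 distinct
  payment: 3 distinct
  refund: 1 distinct
  transfer: 4 distinct
  withdrawal: 2 distinct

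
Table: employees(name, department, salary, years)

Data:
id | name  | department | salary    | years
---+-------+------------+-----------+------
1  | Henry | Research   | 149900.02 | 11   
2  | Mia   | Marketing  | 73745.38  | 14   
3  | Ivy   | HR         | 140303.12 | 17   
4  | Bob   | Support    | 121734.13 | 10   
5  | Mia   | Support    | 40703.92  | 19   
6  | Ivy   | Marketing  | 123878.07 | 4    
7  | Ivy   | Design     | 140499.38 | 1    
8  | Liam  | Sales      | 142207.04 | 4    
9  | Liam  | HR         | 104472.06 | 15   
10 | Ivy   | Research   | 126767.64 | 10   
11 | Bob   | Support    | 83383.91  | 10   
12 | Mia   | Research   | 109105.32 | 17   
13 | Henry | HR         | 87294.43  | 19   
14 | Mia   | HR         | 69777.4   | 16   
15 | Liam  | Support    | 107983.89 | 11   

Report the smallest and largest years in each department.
SELECT department, MIN(years), MAX(years)
FROM employees
GROUP BY department

Result:
  Design: min=1, max=1
  HR: min=15, max=19
  Marketing: min=4, max=14
  Research: min=10, max=17
  Sales: min=4, max=4
  Support: min=10, max=19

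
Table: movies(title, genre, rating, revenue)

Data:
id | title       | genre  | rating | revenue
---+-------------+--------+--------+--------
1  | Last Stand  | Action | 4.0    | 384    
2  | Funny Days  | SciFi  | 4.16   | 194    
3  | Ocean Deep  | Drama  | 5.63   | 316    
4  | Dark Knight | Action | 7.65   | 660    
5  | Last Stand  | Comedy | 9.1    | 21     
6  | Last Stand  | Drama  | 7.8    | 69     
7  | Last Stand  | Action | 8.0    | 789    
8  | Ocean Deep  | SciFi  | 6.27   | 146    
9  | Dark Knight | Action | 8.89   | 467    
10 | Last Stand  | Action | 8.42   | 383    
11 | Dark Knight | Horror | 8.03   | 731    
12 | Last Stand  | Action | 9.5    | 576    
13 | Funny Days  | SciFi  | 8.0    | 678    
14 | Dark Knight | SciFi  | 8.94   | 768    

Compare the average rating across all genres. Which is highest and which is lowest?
SELECT genre, AVG(rating)
FROM movies
GROUP BY genre
ORDER BY AVG(rating)

All groups:
  Drama: 6.72
  SciFi: 6.84
  Action: 7.74
  Horror: 8.03
  Comedy: 9.10

Highest: Comedy (9.10)
Lowest: Drama (6.72)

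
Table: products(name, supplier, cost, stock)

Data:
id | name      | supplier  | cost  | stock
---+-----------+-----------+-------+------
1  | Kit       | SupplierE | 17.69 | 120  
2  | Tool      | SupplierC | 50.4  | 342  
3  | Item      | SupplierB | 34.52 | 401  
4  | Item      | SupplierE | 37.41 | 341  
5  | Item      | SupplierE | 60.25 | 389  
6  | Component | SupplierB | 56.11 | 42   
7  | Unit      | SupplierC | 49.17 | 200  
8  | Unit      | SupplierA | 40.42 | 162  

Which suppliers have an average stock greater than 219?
SELECT supplier, AVG(stock)
FROM products
GROUP BY supplier
HAVING AVG(stock) > 219

Result:
  SupplierB: avg=221.50
  SupplierC: avg=271.00
  SupplierE: avg=283.33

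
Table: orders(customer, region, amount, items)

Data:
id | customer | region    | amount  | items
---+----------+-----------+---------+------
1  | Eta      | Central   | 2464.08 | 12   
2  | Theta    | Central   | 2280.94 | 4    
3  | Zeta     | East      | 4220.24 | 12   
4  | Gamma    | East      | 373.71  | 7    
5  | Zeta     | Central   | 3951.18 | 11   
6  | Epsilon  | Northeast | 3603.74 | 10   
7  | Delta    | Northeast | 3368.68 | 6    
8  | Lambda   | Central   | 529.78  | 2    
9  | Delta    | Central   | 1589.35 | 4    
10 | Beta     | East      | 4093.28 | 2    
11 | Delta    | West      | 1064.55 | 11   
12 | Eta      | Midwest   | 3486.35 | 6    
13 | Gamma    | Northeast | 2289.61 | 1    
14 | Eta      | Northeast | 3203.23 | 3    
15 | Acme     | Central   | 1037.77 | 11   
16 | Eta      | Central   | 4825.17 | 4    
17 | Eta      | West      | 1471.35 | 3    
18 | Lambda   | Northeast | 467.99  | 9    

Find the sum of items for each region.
SELECT region, SUM(items) as result
FROM orders
GROUP BY region

Result:
  Central: 48
  East: 21
  Midwest: 6
  Northeast: 29
  West: 14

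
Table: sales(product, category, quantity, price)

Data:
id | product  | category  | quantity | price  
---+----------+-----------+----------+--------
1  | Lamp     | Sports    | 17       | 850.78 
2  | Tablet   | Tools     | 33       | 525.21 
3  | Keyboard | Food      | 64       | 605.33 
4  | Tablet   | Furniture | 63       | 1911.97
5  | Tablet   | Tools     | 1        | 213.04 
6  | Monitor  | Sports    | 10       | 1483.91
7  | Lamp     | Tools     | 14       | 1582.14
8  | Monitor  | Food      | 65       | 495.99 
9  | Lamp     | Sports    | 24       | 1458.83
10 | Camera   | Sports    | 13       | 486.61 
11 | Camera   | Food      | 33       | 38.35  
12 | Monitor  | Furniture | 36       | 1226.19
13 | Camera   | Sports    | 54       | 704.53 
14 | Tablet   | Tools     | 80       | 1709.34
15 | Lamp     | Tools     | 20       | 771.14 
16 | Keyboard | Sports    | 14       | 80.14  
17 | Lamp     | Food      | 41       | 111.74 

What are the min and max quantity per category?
SELECT category, MIN(quantity), MAX(quantity)
FROM sales
GROUP BY category

Result:
  Food: min=33, max=65
  Furniture: min=36, max=63
  Sports: min=10, max=54
  Tools: min=1, max=80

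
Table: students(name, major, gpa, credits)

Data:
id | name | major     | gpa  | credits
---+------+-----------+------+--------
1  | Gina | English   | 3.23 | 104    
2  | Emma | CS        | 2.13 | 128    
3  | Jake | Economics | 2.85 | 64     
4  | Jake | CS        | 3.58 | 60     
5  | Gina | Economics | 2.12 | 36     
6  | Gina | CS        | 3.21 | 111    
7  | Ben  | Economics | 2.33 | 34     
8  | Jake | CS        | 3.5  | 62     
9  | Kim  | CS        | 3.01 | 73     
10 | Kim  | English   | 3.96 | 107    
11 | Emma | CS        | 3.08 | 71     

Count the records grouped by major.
SELECT major, COUNT(*) as count
FROM students
GROUP BY major

Result:
  CS: 6
  Economics: 3
  English: 2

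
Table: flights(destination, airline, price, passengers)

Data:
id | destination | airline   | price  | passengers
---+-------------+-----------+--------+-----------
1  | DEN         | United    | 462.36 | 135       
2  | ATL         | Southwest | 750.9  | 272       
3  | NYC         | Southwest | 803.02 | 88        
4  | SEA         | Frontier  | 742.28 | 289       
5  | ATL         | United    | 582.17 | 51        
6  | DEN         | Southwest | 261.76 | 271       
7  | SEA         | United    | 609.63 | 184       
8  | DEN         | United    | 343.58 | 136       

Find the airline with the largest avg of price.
SELECT airline, AVG(price) as val
FROM flights
GROUP BY airline
ORDER BY val DESC
LIMIT 1

Result: Frontier with avg(price) = 742.28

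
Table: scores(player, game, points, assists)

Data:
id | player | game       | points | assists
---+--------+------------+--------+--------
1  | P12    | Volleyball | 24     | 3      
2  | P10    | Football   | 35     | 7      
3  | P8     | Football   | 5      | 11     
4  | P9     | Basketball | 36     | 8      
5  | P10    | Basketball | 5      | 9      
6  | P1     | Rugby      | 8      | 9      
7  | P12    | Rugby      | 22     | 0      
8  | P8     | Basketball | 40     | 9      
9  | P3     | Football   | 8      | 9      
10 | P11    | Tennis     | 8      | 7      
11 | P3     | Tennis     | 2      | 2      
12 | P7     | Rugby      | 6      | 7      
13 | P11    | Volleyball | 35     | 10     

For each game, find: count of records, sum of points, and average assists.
SELECT game,
       COUNT(*) as cnt,
       SUM(points) as total_points,
       AVG(assists) as avg_assists
FROM scores
GROUP BY game

Result:
  Basketball: 3 records, 81 total points, 8.67 avg assists
  Football: 3 records, 48 total points, 9.00 avg assists
  Rugby: 3 records, 36 total points, 5.33 avg assists
  Tennis: 2 records, 10 total points, 4.50 avg assists
  Volleyball: 2 records, 59 total points, 6.50 avg assists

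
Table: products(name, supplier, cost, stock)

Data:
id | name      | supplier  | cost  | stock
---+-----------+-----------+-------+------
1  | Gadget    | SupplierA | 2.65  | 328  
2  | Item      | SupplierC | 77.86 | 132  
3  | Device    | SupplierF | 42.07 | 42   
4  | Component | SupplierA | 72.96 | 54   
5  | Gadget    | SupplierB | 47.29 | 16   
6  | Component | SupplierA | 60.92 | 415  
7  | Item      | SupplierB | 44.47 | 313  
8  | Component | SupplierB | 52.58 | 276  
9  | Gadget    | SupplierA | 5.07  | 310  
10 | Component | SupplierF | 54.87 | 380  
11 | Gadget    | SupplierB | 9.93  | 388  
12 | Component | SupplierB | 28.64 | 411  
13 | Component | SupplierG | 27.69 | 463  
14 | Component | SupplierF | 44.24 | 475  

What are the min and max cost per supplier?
SELECT supplier, MIN(cost), MAX(cost)
FROM products
GROUP BY supplier

Result:
  SupplierA: min=2.65, max=72.96
  SupplierB: min=9.93, max=52.58
  SupplierC: min=77.86, max=77.86
  SupplierF: min=42.07, max=54.87
  SupplierG: min=27.69, max=27.69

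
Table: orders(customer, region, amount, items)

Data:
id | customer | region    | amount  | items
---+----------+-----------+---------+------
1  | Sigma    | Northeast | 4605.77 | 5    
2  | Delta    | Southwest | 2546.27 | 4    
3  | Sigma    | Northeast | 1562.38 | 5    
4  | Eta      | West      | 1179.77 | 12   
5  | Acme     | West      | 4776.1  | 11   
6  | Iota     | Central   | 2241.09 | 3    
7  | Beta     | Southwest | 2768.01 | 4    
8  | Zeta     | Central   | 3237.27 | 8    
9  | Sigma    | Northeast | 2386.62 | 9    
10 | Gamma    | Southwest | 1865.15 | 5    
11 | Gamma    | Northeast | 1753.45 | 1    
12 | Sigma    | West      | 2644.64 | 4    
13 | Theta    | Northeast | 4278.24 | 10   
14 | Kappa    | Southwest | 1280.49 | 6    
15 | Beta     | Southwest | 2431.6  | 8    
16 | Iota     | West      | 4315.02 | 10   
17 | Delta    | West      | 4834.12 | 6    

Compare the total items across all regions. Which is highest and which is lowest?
SELECT region, SUM(items)
FROM orders
GROUP BY region
ORDER BY SUM(items)

All groups:
  Central: 11
  Southwest: 27
  Northeast: 30
  West: 43

Highest: West (43)
Lowest: Central (11)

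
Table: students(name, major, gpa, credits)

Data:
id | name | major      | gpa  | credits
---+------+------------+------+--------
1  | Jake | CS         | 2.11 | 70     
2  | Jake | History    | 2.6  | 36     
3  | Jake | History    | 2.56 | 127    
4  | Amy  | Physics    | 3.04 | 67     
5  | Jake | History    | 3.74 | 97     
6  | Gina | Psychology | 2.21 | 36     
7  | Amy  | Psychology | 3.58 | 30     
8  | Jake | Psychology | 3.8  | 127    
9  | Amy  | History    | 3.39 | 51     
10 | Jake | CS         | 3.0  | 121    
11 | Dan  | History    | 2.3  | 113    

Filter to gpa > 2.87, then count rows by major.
SELECT major, COUNT(*)
FROM students
WHERE gpa > 2.87
GROUP BY major

Note: WHERE filters rows before grouping.

Result:
  CS: 1
  History: 2
  Physics: 1
  Psychology: 2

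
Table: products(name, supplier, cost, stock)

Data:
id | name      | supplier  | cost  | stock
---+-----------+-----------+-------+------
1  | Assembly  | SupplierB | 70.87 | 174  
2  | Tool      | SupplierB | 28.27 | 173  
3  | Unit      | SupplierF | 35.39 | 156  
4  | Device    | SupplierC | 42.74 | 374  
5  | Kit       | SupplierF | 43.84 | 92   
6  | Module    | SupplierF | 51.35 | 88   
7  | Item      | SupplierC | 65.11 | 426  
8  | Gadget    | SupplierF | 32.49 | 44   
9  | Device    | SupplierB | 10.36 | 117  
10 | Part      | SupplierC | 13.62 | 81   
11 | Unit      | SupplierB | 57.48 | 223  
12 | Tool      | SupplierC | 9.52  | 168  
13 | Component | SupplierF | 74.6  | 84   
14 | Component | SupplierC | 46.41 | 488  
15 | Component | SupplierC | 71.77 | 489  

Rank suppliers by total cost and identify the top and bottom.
SELECT supplier, SUM(cost)
FROM products
GROUP BY supplier
ORDER BY SUM(cost)

All groups:
  SupplierB: 166.98
  SupplierF: 237.67
  SupplierC: 249.17

Highest: SupplierC (249.17)
Lowest: SupplierB (166.98)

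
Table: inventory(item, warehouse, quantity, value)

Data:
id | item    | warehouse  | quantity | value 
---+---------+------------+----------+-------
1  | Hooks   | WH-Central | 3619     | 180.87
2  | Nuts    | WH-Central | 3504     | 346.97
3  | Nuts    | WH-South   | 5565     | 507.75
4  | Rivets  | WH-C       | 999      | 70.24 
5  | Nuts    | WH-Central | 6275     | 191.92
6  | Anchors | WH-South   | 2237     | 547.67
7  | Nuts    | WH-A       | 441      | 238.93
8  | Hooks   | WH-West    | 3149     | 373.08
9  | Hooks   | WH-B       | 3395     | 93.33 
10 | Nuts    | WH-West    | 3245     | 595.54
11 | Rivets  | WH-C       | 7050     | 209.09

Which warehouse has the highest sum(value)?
SELECT warehouse, SUM(value) as val
FROM inventory
GROUP BY warehouse
ORDER BY val DESC
LIMIT 1

Result: WH-South with sum(value) = 1055.42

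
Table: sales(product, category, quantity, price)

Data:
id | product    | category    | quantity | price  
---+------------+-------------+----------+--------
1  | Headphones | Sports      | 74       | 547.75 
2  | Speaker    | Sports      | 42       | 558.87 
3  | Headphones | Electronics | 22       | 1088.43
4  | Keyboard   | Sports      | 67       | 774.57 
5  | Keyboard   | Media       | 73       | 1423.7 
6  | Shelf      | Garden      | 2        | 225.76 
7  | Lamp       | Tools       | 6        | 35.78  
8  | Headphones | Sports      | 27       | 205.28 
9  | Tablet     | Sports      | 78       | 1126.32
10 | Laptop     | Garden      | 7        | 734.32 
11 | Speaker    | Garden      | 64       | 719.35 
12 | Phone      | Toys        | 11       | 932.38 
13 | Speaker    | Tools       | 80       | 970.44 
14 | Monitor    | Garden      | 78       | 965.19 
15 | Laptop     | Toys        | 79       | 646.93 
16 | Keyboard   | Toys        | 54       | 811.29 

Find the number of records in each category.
SELECT category, COUNT(*) as count
FROM sales
GROUP BY category

Result:
  Electronics: 1
  Garden: 4
  Media: 1
  Sports: 5
  Tools: 2
  Toys: 3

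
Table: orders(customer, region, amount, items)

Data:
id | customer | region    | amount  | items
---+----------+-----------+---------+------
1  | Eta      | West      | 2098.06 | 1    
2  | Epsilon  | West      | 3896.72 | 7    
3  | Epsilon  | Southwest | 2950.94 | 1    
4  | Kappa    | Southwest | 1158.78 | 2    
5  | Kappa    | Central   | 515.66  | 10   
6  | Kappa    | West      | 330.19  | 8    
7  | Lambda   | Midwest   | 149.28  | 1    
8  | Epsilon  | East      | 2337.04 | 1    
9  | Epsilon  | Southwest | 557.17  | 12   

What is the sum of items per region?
SELECT region, SUM(items) as result
FROM orders
GROUP BY region

Result:
  Central: 10
  East: 1
  Midwest: 1
  Southwest: 15
  West: 16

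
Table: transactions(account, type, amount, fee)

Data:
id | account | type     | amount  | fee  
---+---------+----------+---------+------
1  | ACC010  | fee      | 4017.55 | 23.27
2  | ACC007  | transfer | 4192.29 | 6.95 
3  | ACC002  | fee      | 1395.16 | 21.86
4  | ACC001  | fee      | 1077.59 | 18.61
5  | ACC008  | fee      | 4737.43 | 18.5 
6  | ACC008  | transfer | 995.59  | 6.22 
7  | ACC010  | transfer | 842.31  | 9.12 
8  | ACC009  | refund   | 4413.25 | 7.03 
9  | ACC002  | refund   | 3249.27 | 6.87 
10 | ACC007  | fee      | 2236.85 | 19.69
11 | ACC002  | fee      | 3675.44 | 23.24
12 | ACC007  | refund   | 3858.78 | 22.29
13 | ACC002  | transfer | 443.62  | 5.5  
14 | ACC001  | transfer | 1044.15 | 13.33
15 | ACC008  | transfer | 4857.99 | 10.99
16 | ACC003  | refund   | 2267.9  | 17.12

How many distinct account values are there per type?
SELECT type, COUNT(DISTINCT account)
FROM transactions
GROUP BY type

Result:
  fee: 5 distinct
  refund: 4 distinct
  transfer: 5 distinct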